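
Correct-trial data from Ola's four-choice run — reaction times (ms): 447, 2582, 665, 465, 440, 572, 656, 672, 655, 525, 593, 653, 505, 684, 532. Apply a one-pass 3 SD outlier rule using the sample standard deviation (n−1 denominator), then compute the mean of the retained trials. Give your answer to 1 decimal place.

n = 15, ΣRT = 10646, M = 709.733
Σ(x−M)² = 3860478.93; s = √(3860478.93/14) = 525.118
Cutoffs: 709.733 ± 3·525.118 → [-865.6, 2285.1]
Outside: 2582 → excluded.
Retained (n=14): Σ = 8064, mean = 8064/14 = 576.000

576.0 ms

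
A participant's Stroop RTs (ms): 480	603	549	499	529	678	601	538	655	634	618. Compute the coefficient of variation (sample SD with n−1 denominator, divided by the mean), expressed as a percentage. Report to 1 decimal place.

n = 11, Σ = 6384, M = 580.3636
Σ(x−M)² = 42444.545; s = √(42444.545/10) = 65.1495
CV = 65.1495 / 580.3636 = 0.11226 = 11.226%

11.2%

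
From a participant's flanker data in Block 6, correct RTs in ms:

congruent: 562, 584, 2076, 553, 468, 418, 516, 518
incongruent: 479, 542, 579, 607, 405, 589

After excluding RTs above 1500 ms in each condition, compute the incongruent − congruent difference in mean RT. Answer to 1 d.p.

16.5 ms

congruent: exclude 2076
M(congruent) = 3619/7 = 517.000
M(incongruent) = 3201/6 = 533.500
Difference = 533.500 − 517.000 = 16.500 ms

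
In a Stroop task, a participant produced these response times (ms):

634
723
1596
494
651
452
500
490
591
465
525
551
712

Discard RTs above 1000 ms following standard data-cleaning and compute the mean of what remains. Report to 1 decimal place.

Excluded: 1596
Retained (n=12): Σ = 6788
Mean = 6788/12 = 565.6667

565.7 ms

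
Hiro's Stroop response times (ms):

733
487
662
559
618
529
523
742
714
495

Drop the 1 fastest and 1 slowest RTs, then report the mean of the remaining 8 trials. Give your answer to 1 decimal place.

604.1 ms

Sorted: 487, 495, 523, 529, 559, 618, 662, 714, 733, 742
Drop lowest 1 (487) and highest 1 (742)
Remaining (n=8): Σ = 4833, mean = 4833/8 = 604.125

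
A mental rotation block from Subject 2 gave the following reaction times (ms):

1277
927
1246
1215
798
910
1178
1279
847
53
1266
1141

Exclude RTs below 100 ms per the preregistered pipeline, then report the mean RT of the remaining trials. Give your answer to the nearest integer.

1099 ms

Excluded: 53
Retained (n=11): Σ = 12084
Mean = 12084/11 = 1098.5455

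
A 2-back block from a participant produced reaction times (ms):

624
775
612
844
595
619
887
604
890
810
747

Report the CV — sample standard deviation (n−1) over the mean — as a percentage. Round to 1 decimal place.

16.5%

n = 11, Σ = 8007, M = 727.9091
Σ(x−M)² = 143492.909; s = √(143492.909/10) = 119.7885
CV = 119.7885 / 727.9091 = 0.16457 = 16.457%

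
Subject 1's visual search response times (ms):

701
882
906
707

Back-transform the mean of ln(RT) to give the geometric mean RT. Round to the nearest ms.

ln(RT): 6.5525, 6.7822, 6.8090, 6.5610
Mean ln(RT) = 26.7048/4 = 6.67619
Geometric mean = exp(6.67619) = 793.29 ms

793 ms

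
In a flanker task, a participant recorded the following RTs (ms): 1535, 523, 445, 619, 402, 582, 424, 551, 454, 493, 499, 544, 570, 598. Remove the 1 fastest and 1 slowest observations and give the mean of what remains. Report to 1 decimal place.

Sorted: 402, 424, 445, 454, 493, 499, 523, 544, 551, 570, 582, 598, 619, 1535
Drop lowest 1 (402) and highest 1 (1535)
Remaining (n=12): Σ = 6302, mean = 6302/12 = 525.167

525.2 ms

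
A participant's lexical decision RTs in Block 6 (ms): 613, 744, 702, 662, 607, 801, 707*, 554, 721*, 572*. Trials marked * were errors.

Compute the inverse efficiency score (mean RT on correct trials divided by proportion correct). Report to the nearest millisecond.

956 ms

Correct trials (n=7): 613, 744, 702, 662, 607, 801, 554
Mean correct RT = 4683/7 = 669.0000 ms
Proportion correct = 7/10
IES = 669.0000 / (7/10) = 955.714 ms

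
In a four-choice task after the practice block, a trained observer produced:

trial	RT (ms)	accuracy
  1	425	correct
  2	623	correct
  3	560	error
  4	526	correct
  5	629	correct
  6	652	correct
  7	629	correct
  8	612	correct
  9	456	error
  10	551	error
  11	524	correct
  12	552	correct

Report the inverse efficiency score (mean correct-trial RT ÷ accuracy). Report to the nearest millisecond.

766 ms

Correct trials (n=9): 425, 623, 526, 629, 652, 629, 612, 524, 552
Mean correct RT = 5172/9 = 574.6667 ms
Proportion correct = 9/12
IES = 574.6667 / (9/12) = 766.222 ms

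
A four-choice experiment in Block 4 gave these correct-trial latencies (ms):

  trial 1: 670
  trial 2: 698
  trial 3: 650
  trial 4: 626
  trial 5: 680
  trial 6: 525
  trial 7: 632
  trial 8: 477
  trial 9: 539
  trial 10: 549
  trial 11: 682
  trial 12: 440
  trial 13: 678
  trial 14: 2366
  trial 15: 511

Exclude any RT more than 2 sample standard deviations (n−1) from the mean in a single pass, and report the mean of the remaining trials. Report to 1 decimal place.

596.9 ms

n = 15, ΣRT = 10723, M = 714.867
Σ(x−M)² = 3019349.73; s = √(3019349.73/14) = 464.401
Cutoffs: 714.867 ± 2·464.401 → [-213.9, 1643.7]
Outside: 2366 → excluded.
Retained (n=14): Σ = 8357, mean = 8357/14 = 596.929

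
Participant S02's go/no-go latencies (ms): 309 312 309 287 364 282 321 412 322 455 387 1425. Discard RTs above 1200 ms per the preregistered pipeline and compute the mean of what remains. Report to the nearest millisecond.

342 ms

Excluded: 1425
Retained (n=11): Σ = 3760
Mean = 3760/11 = 341.8182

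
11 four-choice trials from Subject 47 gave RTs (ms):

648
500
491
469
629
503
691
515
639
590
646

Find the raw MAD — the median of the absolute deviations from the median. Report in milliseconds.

75 ms

Sorted: 469, 491, 500, 503, 515, 590, 629, 639, 646, 648, 691 → median = 590
|x − 590|: 58, 90, 99, 121, 39, 87, 101, 75, 49, 0, 56
Sorted deviations: 0, 39, 49, 56, 58, 75, 87, 90, 99, 101, 121 → MAD = 75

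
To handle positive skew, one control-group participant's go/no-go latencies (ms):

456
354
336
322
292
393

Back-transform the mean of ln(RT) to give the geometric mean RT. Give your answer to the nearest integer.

355 ms

ln(RT): 6.1225, 5.8693, 5.8171, 5.7746, 5.6768, 5.9738
Mean ln(RT) = 35.2340/6 = 5.87234
Geometric mean = exp(5.87234) = 355.08 ms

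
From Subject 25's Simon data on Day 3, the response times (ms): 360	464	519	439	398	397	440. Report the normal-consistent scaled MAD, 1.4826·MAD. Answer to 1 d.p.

Sorted: 360, 397, 398, 439, 440, 464, 519 → median = 439
|x − 439| sorted: 0, 1, 25, 41, 42, 79, 80 → MAD = 41
Robust SD ≈ 1.4826 × 41 = 60.787

60.8 ms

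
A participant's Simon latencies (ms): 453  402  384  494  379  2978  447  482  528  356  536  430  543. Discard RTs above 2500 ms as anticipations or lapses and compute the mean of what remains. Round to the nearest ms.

453 ms

Excluded: 2978
Retained (n=12): Σ = 5434
Mean = 5434/12 = 452.8333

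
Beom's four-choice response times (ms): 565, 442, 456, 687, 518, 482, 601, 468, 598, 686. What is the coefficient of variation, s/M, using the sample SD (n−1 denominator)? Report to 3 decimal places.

n = 10, Σ = 5503, M = 550.3000
Σ(x−M)² = 75266.100; s = √(75266.100/9) = 91.4489
CV = 91.4489 / 550.3000 = 0.16618

0.166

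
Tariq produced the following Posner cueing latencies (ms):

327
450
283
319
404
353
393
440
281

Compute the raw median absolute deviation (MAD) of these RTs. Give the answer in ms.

51 ms

Sorted: 281, 283, 319, 327, 353, 393, 404, 440, 450 → median = 353
|x − 353|: 26, 97, 70, 34, 51, 0, 40, 87, 72
Sorted deviations: 0, 26, 34, 40, 51, 70, 72, 87, 97 → MAD = 51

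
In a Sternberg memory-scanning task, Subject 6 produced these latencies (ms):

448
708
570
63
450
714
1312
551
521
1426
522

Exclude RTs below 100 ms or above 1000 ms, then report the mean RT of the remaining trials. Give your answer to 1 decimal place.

Excluded: 63, 1312, 1426
Retained (n=8): Σ = 4484
Mean = 4484/8 = 560.5000

560.5 ms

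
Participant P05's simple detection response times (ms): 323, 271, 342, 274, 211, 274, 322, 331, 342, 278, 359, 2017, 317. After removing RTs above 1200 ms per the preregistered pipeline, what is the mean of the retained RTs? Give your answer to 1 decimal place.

Excluded: 2017
Retained (n=12): Σ = 3644
Mean = 3644/12 = 303.6667

303.7 ms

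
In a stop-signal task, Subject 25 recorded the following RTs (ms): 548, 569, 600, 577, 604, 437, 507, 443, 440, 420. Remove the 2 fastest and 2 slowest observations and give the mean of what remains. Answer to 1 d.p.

Sorted: 420, 437, 440, 443, 507, 548, 569, 577, 600, 604
Drop lowest 2 (420, 437) and highest 2 (600, 604)
Remaining (n=6): Σ = 3084, mean = 3084/6 = 514.000

514.0 ms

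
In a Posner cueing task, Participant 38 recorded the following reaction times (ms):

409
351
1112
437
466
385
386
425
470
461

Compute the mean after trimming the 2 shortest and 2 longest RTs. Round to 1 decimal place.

430.7 ms

Sorted: 351, 385, 386, 409, 425, 437, 461, 466, 470, 1112
Drop lowest 2 (351, 385) and highest 2 (470, 1112)
Remaining (n=6): Σ = 2584, mean = 2584/6 = 430.667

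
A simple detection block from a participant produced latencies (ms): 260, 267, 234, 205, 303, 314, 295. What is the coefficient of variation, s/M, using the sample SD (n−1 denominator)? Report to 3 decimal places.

n = 7, Σ = 1878, M = 268.2857
Σ(x−M)² = 9259.429; s = √(9259.429/6) = 39.2841
CV = 39.2841 / 268.2857 = 0.14643

0.146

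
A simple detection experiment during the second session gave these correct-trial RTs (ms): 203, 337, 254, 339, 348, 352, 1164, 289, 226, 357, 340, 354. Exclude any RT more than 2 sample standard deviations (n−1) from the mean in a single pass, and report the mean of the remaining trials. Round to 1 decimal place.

309.0 ms

n = 12, ΣRT = 4563, M = 380.250
Σ(x−M)² = 702000.25; s = √(702000.25/11) = 252.623
Cutoffs: 380.250 ± 2·252.623 → [-125.0, 885.5]
Outside: 1164 → excluded.
Retained (n=11): Σ = 3399, mean = 3399/11 = 309.000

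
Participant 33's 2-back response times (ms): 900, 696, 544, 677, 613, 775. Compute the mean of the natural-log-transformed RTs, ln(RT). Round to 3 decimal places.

ln(RT): 6.8024, 6.5453, 6.2989, 6.5177, 6.4184, 6.6529
Σ ln(RT) = 39.2356
Mean = 39.2356/6 = 6.53927

6.539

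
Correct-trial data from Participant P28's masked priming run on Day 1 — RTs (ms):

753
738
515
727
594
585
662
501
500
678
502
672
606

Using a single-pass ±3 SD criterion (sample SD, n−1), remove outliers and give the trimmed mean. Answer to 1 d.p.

n = 13, ΣRT = 8033, M = 617.923
Σ(x−M)² = 106444.92; s = √(106444.92/12) = 94.183
Cutoffs: 617.923 ± 3·94.183 → [335.4, 900.5]
No RTs fall outside the cutoffs; all 13 retained. Mean = 8033/13 = 617.923

617.9 ms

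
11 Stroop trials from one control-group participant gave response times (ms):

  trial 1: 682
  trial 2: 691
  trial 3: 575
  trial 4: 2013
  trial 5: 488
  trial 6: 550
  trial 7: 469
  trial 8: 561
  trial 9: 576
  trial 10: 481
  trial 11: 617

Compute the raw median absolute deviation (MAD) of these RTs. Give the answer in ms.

87 ms

Sorted: 469, 481, 488, 550, 561, 575, 576, 617, 682, 691, 2013 → median = 575
|x − 575|: 107, 116, 0, 1438, 87, 25, 106, 14, 1, 94, 42
Sorted deviations: 0, 1, 14, 25, 42, 87, 94, 106, 107, 116, 1438 → MAD = 87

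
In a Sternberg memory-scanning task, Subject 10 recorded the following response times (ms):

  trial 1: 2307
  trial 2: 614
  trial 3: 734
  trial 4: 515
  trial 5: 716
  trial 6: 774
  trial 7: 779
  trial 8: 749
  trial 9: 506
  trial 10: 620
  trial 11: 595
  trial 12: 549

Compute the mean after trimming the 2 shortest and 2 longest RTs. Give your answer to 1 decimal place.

Sorted: 506, 515, 549, 595, 614, 620, 716, 734, 749, 774, 779, 2307
Drop lowest 2 (506, 515) and highest 2 (779, 2307)
Remaining (n=8): Σ = 5351, mean = 5351/8 = 668.875

668.9 ms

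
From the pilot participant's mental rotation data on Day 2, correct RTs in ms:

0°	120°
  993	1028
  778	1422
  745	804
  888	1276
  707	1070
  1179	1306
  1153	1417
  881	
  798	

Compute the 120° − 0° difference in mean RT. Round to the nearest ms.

287 ms

M(0°) = 8122/9 = 902.444
M(120°) = 8323/7 = 1189.000
Difference = 1189.000 − 902.444 = 286.556 ms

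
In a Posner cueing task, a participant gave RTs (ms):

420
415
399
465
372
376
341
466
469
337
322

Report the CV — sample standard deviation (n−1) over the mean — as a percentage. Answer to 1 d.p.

n = 11, Σ = 4382, M = 398.3636
Σ(x−M)² = 28832.545; s = √(28832.545/10) = 53.6959
CV = 53.6959 / 398.3636 = 0.13479 = 13.479%

13.5%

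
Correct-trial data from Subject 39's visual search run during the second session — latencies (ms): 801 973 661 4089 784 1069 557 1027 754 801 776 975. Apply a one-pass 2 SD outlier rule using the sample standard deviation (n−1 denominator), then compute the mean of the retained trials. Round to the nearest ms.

n = 12, ΣRT = 13267, M = 1105.583
Σ(x−M)² = 9962710.92; s = √(9962710.92/11) = 951.683
Cutoffs: 1105.583 ± 2·951.683 → [-797.8, 3008.9]
Outside: 4089 → excluded.
Retained (n=11): Σ = 9178, mean = 9178/11 = 834.364

834 ms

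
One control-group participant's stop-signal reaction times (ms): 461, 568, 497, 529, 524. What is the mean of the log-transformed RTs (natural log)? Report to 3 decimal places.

ln(RT): 6.1334, 6.3421, 6.2086, 6.2710, 6.2615
Σ ln(RT) = 31.2166
Mean = 31.2166/5 = 6.24332

6.243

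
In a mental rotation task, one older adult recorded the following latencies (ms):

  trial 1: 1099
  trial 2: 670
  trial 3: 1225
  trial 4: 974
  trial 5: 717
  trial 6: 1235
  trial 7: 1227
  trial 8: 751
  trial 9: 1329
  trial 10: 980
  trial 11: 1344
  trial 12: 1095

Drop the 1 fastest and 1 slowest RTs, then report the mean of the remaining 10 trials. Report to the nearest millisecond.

Sorted: 670, 717, 751, 974, 980, 1095, 1099, 1225, 1227, 1235, 1329, 1344
Drop lowest 1 (670) and highest 1 (1344)
Remaining (n=10): Σ = 10632, mean = 10632/10 = 1063.200

1063 ms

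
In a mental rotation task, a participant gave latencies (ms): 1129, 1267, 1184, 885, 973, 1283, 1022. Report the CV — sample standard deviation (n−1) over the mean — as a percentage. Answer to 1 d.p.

n = 7, Σ = 7743, M = 1106.1429
Σ(x−M)² = 137448.857; s = √(137448.857/6) = 151.3544
CV = 151.3544 / 1106.1429 = 0.13683 = 13.683%

13.7%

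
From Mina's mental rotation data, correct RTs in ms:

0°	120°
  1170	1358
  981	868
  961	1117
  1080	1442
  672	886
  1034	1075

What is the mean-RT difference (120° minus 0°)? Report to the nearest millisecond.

M(0°) = 5898/6 = 983.000
M(120°) = 6746/6 = 1124.333
Difference = 1124.333 − 983.000 = 141.333 ms

141 ms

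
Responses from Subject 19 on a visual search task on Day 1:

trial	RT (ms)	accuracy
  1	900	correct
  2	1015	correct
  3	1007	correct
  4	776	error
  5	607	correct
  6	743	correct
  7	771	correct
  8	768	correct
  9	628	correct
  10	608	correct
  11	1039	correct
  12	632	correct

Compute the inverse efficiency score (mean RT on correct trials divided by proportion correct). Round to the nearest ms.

865 ms

Correct trials (n=11): 900, 1015, 1007, 607, 743, 771, 768, 628, 608, 1039, 632
Mean correct RT = 8718/11 = 792.5455 ms
Proportion correct = 11/12
IES = 792.5455 / (11/12) = 864.595 ms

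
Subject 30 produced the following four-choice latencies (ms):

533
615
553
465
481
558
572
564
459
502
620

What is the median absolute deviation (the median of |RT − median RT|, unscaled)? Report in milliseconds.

Sorted: 459, 465, 481, 502, 533, 553, 558, 564, 572, 615, 620 → median = 553
|x − 553|: 20, 62, 0, 88, 72, 5, 19, 11, 94, 51, 67
Sorted deviations: 0, 5, 11, 19, 20, 51, 62, 67, 72, 88, 94 → MAD = 51

51 ms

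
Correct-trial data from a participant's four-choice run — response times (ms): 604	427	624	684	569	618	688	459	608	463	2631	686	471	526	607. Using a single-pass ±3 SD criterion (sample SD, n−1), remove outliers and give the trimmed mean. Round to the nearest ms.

n = 15, ΣRT = 10665, M = 711.000
Σ(x−M)² = 4055028.00; s = √(4055028.00/14) = 538.187
Cutoffs: 711.000 ± 3·538.187 → [-903.6, 2325.6]
Outside: 2631 → excluded.
Retained (n=14): Σ = 8034, mean = 8034/14 = 573.857

574 ms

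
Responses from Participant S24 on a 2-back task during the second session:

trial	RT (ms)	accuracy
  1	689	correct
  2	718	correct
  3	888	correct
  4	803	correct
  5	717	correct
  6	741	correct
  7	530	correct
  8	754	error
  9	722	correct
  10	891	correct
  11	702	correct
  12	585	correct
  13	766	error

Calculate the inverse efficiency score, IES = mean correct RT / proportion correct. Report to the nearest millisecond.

858 ms

Correct trials (n=11): 689, 718, 888, 803, 717, 741, 530, 722, 891, 702, 585
Mean correct RT = 7986/11 = 726.0000 ms
Proportion correct = 11/13
IES = 726.0000 / (11/13) = 858.000 ms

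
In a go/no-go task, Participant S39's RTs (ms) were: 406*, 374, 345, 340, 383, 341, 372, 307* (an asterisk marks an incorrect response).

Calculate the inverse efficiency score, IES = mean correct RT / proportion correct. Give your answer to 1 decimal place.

Correct trials (n=6): 374, 345, 340, 383, 341, 372
Mean correct RT = 2155/6 = 359.1667 ms
Proportion correct = 6/8
IES = 359.1667 / (6/8) = 478.889 ms

478.9 ms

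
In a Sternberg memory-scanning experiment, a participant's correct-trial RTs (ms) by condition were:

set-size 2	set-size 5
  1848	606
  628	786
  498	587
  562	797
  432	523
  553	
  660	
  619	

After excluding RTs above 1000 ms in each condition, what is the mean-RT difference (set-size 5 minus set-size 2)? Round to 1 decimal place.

95.2 ms

set-size 2: exclude 1848
M(set-size 2) = 3952/7 = 564.571
M(set-size 5) = 3299/5 = 659.800
Difference = 659.800 − 564.571 = 95.229 ms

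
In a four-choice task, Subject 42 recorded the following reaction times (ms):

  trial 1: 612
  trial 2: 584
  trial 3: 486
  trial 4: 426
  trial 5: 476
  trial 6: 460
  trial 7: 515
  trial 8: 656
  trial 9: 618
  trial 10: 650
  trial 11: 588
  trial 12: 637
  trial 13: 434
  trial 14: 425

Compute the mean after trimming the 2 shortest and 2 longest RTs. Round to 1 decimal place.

541.0 ms

Sorted: 425, 426, 434, 460, 476, 486, 515, 584, 588, 612, 618, 637, 650, 656
Drop lowest 2 (425, 426) and highest 2 (650, 656)
Remaining (n=10): Σ = 5410, mean = 5410/10 = 541.000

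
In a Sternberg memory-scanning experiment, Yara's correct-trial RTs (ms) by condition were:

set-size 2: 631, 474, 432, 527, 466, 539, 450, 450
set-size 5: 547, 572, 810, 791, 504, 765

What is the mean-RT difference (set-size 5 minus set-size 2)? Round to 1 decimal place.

M(set-size 2) = 3969/8 = 496.125
M(set-size 5) = 3989/6 = 664.833
Difference = 664.833 − 496.125 = 168.708 ms

168.7 ms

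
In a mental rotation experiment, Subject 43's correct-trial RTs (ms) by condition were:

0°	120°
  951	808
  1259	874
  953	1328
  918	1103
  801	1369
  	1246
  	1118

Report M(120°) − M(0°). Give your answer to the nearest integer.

M(0°) = 4882/5 = 976.400
M(120°) = 7846/7 = 1120.857
Difference = 1120.857 − 976.400 = 144.457 ms

144 ms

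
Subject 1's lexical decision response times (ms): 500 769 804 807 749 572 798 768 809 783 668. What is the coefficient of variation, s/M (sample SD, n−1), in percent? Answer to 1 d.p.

14.4%

n = 11, Σ = 8027, M = 729.7273
Σ(x−M)² = 110112.182; s = √(110112.182/10) = 104.9344
CV = 104.9344 / 729.7273 = 0.14380 = 14.380%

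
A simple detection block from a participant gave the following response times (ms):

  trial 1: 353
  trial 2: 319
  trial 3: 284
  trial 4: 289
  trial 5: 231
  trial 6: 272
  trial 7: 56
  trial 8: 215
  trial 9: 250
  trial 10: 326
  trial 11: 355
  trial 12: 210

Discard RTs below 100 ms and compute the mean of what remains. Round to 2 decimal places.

282.18 ms

Excluded: 56
Retained (n=11): Σ = 3104
Mean = 3104/11 = 282.1818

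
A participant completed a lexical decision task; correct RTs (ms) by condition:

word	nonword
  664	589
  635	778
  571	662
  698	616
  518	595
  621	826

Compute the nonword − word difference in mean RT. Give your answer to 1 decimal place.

M(word) = 3707/6 = 617.833
M(nonword) = 4066/6 = 677.667
Difference = 677.667 − 617.833 = 59.833 ms

59.8 ms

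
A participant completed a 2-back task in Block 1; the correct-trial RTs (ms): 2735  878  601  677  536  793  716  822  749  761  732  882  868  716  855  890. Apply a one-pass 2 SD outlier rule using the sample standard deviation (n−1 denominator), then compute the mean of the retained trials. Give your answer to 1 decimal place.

n = 16, ΣRT = 14211, M = 888.188
Σ(x−M)² = 3796166.44; s = √(3796166.44/15) = 503.068
Cutoffs: 888.188 ± 2·503.068 → [-117.9, 1894.3]
Outside: 2735 → excluded.
Retained (n=15): Σ = 11476, mean = 11476/15 = 765.067

765.1 ms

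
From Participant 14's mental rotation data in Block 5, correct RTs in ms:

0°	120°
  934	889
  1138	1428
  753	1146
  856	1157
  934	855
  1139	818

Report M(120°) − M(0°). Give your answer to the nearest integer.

90 ms

M(0°) = 5754/6 = 959.000
M(120°) = 6293/6 = 1048.833
Difference = 1048.833 − 959.000 = 89.833 ms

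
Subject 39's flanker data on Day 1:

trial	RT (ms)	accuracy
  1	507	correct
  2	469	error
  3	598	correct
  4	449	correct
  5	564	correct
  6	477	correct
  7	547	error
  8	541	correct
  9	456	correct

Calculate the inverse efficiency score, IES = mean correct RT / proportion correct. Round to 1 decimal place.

Correct trials (n=7): 507, 598, 449, 564, 477, 541, 456
Mean correct RT = 3592/7 = 513.1429 ms
Proportion correct = 7/9
IES = 513.1429 / (7/9) = 659.755 ms

659.8 ms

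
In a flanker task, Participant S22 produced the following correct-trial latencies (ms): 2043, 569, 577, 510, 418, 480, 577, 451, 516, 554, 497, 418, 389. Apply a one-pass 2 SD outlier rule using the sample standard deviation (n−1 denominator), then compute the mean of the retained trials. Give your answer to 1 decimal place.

496.3 ms

n = 13, ΣRT = 7999, M = 615.308
Σ(x−M)² = 2256472.77; s = √(2256472.77/12) = 433.635
Cutoffs: 615.308 ± 2·433.635 → [-252.0, 1482.6]
Outside: 2043 → excluded.
Retained (n=12): Σ = 5956, mean = 5956/12 = 496.333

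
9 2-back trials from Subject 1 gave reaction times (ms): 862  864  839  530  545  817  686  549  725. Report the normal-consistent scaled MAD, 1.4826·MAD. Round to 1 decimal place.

Sorted: 530, 545, 549, 686, 725, 817, 839, 862, 864 → median = 725
|x − 725| sorted: 0, 39, 92, 114, 137, 139, 176, 180, 195 → MAD = 137
Robust SD ≈ 1.4826 × 137 = 203.116

203.1 ms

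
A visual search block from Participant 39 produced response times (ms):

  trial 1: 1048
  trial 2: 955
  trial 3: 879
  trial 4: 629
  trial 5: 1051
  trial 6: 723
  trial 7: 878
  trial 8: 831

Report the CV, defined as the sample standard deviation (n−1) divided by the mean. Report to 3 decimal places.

n = 8, Σ = 6994, M = 874.2500
Σ(x−M)² = 152881.500; s = √(152881.500/7) = 147.7844
CV = 147.7844 / 874.2500 = 0.16904

0.169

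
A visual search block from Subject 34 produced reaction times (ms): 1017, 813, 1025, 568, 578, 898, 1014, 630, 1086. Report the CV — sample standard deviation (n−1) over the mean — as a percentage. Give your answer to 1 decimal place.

n = 9, Σ = 7629, M = 847.6667
Σ(x−M)² = 346638.000; s = √(346638.000/8) = 208.1580
CV = 208.1580 / 847.6667 = 0.24557 = 24.557%

24.6%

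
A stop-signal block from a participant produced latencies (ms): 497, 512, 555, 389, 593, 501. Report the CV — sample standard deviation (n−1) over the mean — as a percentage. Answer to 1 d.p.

13.6%

n = 6, Σ = 3047, M = 507.8333
Σ(x−M)² = 23780.833; s = √(23780.833/5) = 68.9650
CV = 68.9650 / 507.8333 = 0.13580 = 13.580%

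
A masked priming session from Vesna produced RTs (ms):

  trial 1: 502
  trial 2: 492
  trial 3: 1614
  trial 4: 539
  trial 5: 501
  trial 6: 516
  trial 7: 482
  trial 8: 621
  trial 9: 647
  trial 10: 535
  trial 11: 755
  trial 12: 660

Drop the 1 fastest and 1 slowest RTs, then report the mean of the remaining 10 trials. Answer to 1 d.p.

Sorted: 482, 492, 501, 502, 516, 535, 539, 621, 647, 660, 755, 1614
Drop lowest 1 (482) and highest 1 (1614)
Remaining (n=10): Σ = 5768, mean = 5768/10 = 576.800

576.8 ms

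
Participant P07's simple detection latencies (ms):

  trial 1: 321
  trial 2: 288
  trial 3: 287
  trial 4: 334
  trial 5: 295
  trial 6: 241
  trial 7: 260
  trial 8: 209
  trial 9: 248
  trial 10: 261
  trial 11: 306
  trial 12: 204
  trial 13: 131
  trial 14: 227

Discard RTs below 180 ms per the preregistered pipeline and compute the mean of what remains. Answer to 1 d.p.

267.8 ms

Excluded: 131
Retained (n=13): Σ = 3481
Mean = 3481/13 = 267.7692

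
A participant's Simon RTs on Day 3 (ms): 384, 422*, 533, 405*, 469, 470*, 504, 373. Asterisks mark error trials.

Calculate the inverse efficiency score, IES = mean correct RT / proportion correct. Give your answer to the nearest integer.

Correct trials (n=5): 384, 533, 469, 504, 373
Mean correct RT = 2263/5 = 452.6000 ms
Proportion correct = 5/8
IES = 452.6000 / (5/8) = 724.160 ms

724 ms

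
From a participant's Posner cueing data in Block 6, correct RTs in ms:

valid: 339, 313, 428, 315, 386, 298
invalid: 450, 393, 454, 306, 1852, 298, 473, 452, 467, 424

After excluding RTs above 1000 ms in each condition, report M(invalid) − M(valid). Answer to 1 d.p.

66.5 ms

invalid: exclude 1852
M(valid) = 2079/6 = 346.500
M(invalid) = 3717/9 = 413.000
Difference = 413.000 − 346.500 = 66.500 ms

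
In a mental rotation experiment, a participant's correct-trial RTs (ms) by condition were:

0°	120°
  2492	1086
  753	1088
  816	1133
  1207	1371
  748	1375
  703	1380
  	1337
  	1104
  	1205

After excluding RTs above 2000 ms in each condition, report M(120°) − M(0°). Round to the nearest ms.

386 ms

0°: exclude 2492
M(0°) = 4227/5 = 845.400
M(120°) = 11079/9 = 1231.000
Difference = 1231.000 − 845.400 = 385.600 ms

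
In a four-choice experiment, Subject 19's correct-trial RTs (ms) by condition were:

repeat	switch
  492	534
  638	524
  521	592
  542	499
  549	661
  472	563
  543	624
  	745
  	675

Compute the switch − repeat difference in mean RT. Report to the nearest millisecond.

M(repeat) = 3757/7 = 536.714
M(switch) = 5417/9 = 601.889
Difference = 601.889 − 536.714 = 65.175 ms

65 ms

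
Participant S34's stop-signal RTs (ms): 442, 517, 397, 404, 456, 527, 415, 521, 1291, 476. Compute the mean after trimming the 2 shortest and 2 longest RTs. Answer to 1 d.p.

471.2 ms

Sorted: 397, 404, 415, 442, 456, 476, 517, 521, 527, 1291
Drop lowest 2 (397, 404) and highest 2 (527, 1291)
Remaining (n=6): Σ = 2827, mean = 2827/6 = 471.167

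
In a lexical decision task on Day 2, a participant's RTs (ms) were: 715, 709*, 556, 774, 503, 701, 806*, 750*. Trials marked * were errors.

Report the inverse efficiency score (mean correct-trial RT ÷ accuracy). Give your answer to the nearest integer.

1040 ms

Correct trials (n=5): 715, 556, 774, 503, 701
Mean correct RT = 3249/5 = 649.8000 ms
Proportion correct = 5/8
IES = 649.8000 / (5/8) = 1039.680 ms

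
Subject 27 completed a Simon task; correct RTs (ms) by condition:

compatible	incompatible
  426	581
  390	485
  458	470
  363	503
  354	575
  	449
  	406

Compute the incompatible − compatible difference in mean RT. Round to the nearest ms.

M(compatible) = 1991/5 = 398.200
M(incompatible) = 3469/7 = 495.571
Difference = 495.571 − 398.200 = 97.371 ms

97 ms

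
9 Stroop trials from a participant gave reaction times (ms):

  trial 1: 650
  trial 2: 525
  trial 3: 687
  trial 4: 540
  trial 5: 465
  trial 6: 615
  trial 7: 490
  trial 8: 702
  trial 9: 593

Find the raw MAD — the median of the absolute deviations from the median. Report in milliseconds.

68 ms

Sorted: 465, 490, 525, 540, 593, 615, 650, 687, 702 → median = 593
|x − 593|: 57, 68, 94, 53, 128, 22, 103, 109, 0
Sorted deviations: 0, 22, 53, 57, 68, 94, 103, 109, 128 → MAD = 68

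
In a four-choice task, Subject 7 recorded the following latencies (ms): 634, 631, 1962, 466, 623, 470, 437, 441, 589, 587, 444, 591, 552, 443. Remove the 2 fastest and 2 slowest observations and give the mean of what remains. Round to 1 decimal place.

Sorted: 437, 441, 443, 444, 466, 470, 552, 587, 589, 591, 623, 631, 634, 1962
Drop lowest 2 (437, 441) and highest 2 (634, 1962)
Remaining (n=10): Σ = 5396, mean = 5396/10 = 539.600

539.6 ms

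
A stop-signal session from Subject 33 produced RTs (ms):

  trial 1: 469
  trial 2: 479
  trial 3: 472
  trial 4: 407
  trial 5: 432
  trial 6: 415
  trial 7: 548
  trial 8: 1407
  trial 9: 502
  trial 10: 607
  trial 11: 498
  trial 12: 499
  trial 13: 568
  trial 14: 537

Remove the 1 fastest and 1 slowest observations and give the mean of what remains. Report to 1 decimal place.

502.2 ms

Sorted: 407, 415, 432, 469, 472, 479, 498, 499, 502, 537, 548, 568, 607, 1407
Drop lowest 1 (407) and highest 1 (1407)
Remaining (n=12): Σ = 6026, mean = 6026/12 = 502.167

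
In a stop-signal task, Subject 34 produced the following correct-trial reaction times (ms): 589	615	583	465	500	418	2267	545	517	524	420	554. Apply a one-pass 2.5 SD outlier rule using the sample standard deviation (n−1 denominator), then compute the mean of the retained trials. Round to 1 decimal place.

n = 12, ΣRT = 7997, M = 666.417
Σ(x−M)² = 2838144.92; s = √(2838144.92/11) = 507.950
Cutoffs: 666.417 ± 2.5·507.950 → [-603.5, 1936.3]
Outside: 2267 → excluded.
Retained (n=11): Σ = 5730, mean = 5730/11 = 520.909

520.9 ms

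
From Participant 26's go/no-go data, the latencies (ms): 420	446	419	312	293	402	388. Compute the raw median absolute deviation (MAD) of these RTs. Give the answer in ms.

18 ms

Sorted: 293, 312, 388, 402, 419, 420, 446 → median = 402
|x − 402|: 18, 44, 17, 90, 109, 0, 14
Sorted deviations: 0, 14, 17, 18, 44, 90, 109 → MAD = 18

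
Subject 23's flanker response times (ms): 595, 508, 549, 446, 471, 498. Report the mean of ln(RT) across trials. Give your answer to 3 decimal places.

ln(RT): 6.3886, 6.2305, 6.3081, 6.1003, 6.1549, 6.2106
Σ ln(RT) = 37.3929
Mean = 37.3929/6 = 6.23215

6.232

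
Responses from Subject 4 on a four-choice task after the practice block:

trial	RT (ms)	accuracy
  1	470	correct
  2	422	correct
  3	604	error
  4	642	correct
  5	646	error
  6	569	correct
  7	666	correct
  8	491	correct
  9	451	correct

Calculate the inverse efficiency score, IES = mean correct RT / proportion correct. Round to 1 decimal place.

Correct trials (n=7): 470, 422, 642, 569, 666, 491, 451
Mean correct RT = 3711/7 = 530.1429 ms
Proportion correct = 7/9
IES = 530.1429 / (7/9) = 681.612 ms

681.6 ms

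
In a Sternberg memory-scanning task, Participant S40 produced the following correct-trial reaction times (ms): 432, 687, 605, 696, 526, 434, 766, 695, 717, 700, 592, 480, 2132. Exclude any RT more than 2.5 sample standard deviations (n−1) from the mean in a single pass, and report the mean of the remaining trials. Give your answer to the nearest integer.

n = 13, ΣRT = 9462, M = 727.846
Σ(x−M)² = 2287343.69; s = √(2287343.69/12) = 436.591
Cutoffs: 727.846 ± 2.5·436.591 → [-363.6, 1819.3]
Outside: 2132 → excluded.
Retained (n=12): Σ = 7330, mean = 7330/12 = 610.833

611 ms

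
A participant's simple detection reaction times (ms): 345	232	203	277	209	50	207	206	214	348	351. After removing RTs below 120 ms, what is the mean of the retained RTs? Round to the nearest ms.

Excluded: 50
Retained (n=10): Σ = 2592
Mean = 2592/10 = 259.2000

259 ms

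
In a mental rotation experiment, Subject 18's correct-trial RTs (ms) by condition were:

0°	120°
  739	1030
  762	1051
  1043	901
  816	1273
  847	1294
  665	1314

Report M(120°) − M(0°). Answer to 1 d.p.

331.8 ms

M(0°) = 4872/6 = 812.000
M(120°) = 6863/6 = 1143.833
Difference = 1143.833 − 812.000 = 331.833 ms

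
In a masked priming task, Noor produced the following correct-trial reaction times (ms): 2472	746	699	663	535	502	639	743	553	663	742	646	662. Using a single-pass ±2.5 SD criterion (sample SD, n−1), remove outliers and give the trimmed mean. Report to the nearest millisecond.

n = 13, ΣRT = 10265, M = 789.615
Σ(x−M)² = 3140169.08; s = √(3140169.08/12) = 511.547
Cutoffs: 789.615 ± 2.5·511.547 → [-489.3, 2068.5]
Outside: 2472 → excluded.
Retained (n=12): Σ = 7793, mean = 7793/12 = 649.417

649 ms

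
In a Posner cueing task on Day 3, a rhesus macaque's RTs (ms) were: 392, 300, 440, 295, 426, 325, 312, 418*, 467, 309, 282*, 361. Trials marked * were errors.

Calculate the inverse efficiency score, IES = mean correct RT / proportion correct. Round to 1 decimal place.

435.2 ms

Correct trials (n=10): 392, 300, 440, 295, 426, 325, 312, 467, 309, 361
Mean correct RT = 3627/10 = 362.7000 ms
Proportion correct = 10/12
IES = 362.7000 / (10/12) = 435.240 ms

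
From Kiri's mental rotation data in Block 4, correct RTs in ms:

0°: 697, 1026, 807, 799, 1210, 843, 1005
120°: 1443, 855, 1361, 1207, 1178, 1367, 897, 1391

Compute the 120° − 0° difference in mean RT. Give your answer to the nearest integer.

M(0°) = 6387/7 = 912.429
M(120°) = 9699/8 = 1212.375
Difference = 1212.375 − 912.429 = 299.946 ms

300 ms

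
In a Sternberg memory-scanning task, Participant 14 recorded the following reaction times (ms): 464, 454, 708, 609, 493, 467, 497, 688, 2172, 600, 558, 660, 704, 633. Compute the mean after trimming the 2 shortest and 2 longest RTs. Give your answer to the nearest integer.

Sorted: 454, 464, 467, 493, 497, 558, 600, 609, 633, 660, 688, 704, 708, 2172
Drop lowest 2 (454, 464) and highest 2 (708, 2172)
Remaining (n=10): Σ = 5909, mean = 5909/10 = 590.900

591 ms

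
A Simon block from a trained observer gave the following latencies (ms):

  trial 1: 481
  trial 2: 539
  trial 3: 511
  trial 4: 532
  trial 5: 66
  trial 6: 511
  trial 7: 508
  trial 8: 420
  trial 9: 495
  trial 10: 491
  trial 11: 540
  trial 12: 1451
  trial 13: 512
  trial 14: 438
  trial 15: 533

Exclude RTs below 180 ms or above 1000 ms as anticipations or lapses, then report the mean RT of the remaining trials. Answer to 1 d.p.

500.8 ms

Excluded: 66, 1451
Retained (n=13): Σ = 6511
Mean = 6511/13 = 500.8462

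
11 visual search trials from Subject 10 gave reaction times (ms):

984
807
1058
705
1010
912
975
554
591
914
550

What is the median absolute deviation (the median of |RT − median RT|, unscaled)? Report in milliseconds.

Sorted: 550, 554, 591, 705, 807, 912, 914, 975, 984, 1010, 1058 → median = 912
|x − 912|: 72, 105, 146, 207, 98, 0, 63, 358, 321, 2, 362
Sorted deviations: 0, 2, 63, 72, 98, 105, 146, 207, 321, 358, 362 → MAD = 105

105 ms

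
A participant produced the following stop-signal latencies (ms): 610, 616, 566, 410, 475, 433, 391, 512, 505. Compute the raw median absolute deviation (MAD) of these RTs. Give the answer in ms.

Sorted: 391, 410, 433, 475, 505, 512, 566, 610, 616 → median = 505
|x − 505|: 105, 111, 61, 95, 30, 72, 114, 7, 0
Sorted deviations: 0, 7, 30, 61, 72, 95, 105, 111, 114 → MAD = 72

72 ms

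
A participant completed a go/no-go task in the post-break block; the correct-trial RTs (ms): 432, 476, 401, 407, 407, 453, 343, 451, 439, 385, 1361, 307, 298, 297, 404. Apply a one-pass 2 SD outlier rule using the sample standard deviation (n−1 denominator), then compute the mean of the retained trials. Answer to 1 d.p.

392.9 ms

n = 15, ΣRT = 6861, M = 457.400
Σ(x−M)² = 921081.60; s = √(921081.60/14) = 256.499
Cutoffs: 457.400 ± 2·256.499 → [-55.6, 970.4]
Outside: 1361 → excluded.
Retained (n=14): Σ = 5500, mean = 5500/14 = 392.857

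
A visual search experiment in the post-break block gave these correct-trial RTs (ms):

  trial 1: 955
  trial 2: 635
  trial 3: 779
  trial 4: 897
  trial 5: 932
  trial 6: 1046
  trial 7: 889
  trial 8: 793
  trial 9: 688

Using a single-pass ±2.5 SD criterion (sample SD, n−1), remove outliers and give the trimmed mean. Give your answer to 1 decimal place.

n = 9, ΣRT = 7614, M = 846.000
Σ(x−M)² = 140510.00; s = √(140510.00/8) = 132.528
Cutoffs: 846.000 ± 2.5·132.528 → [514.7, 1177.3]
No RTs fall outside the cutoffs; all 9 retained. Mean = 7614/9 = 846.000

846.0 ms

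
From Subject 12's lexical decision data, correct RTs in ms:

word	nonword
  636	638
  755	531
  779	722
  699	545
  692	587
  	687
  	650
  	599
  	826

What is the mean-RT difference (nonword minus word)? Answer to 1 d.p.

M(word) = 3561/5 = 712.200
M(nonword) = 5785/9 = 642.778
Difference = 642.778 − 712.200 = -69.422 ms

-69.4 ms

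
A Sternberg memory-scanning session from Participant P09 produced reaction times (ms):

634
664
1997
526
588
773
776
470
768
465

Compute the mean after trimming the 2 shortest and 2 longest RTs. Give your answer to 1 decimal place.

658.8 ms

Sorted: 465, 470, 526, 588, 634, 664, 768, 773, 776, 1997
Drop lowest 2 (465, 470) and highest 2 (776, 1997)
Remaining (n=6): Σ = 3953, mean = 3953/6 = 658.833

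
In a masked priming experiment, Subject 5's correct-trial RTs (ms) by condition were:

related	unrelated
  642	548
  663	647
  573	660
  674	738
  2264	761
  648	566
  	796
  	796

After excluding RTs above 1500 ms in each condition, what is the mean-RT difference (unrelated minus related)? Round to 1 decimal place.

related: exclude 2264
M(related) = 3200/5 = 640.000
M(unrelated) = 5512/8 = 689.000
Difference = 689.000 − 640.000 = 49.000 ms

49.0 ms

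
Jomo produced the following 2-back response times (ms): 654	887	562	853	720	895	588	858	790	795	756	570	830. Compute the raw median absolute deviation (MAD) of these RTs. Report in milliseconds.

70 ms

Sorted: 562, 570, 588, 654, 720, 756, 790, 795, 830, 853, 858, 887, 895 → median = 790
|x − 790|: 136, 97, 228, 63, 70, 105, 202, 68, 0, 5, 34, 220, 40
Sorted deviations: 0, 5, 34, 40, 63, 68, 70, 97, 105, 136, 202, 220, 228 → MAD = 70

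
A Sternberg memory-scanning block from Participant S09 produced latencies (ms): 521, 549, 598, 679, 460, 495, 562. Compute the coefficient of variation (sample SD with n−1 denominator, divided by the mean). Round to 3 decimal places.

n = 7, Σ = 3864, M = 552.0000
Σ(x−M)² = 31028.000; s = √(31028.000/6) = 71.9120
CV = 71.9120 / 552.0000 = 0.13028

0.130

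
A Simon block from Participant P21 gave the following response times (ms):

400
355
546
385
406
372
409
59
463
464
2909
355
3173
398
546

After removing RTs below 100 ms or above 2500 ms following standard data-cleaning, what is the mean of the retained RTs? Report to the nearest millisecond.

425 ms

Excluded: 59, 2909, 3173
Retained (n=12): Σ = 5099
Mean = 5099/12 = 424.9167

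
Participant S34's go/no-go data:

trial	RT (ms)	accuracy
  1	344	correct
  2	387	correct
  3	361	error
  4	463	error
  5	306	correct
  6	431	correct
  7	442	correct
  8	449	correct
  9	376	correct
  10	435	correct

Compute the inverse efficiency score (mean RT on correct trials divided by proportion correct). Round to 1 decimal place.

495.3 ms

Correct trials (n=8): 344, 387, 306, 431, 442, 449, 376, 435
Mean correct RT = 3170/8 = 396.2500 ms
Proportion correct = 8/10
IES = 396.2500 / (8/10) = 495.312 ms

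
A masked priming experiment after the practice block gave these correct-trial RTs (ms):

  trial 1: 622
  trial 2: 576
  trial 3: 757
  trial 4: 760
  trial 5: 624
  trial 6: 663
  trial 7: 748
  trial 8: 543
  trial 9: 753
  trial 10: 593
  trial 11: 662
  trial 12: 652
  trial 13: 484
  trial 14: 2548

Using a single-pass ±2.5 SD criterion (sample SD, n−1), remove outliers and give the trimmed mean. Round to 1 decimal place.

649.0 ms

n = 14, ΣRT = 10985, M = 784.643
Σ(x−M)² = 3441871.21; s = √(3441871.21/13) = 514.548
Cutoffs: 784.643 ± 2.5·514.548 → [-501.7, 2071.0]
Outside: 2548 → excluded.
Retained (n=13): Σ = 8437, mean = 8437/13 = 649.000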